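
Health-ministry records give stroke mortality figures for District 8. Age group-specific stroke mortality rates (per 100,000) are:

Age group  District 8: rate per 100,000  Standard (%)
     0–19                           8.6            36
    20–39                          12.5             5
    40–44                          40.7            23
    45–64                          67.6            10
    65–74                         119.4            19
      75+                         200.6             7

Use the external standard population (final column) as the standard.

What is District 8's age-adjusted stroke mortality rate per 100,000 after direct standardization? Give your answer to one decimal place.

Standard weights: 0.36, 0.05, 0.23, 0.10, 0.19, 0.07.
Standardized rate: 0.3600×8.6 + 0.0500×12.5 + 0.2300×40.7 + 0.1000×67.6 + 0.1900×119.4 + 0.0700×200.6 = 56.5700 per 100,000.

56.6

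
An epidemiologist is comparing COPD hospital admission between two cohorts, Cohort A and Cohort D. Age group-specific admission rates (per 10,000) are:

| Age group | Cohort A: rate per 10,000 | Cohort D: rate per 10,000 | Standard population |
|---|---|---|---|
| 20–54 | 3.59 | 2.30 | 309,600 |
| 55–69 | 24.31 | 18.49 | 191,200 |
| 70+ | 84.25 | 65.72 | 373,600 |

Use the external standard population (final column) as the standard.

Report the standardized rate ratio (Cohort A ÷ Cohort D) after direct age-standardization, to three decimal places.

1.293

Standard total = 874,400; weights = 0.3541, 0.2187, 0.4273.
Cohort A: 0.3541×3.59 + 0.2187×24.31 + 0.4273×84.25 = 42.5839 per 10,000.
Cohort D: 0.3541×2.30 + 0.2187×18.49 + 0.4273×65.72 = 32.9373 per 10,000.
Ratio = 42.5839 ÷ 32.9373 = 1.29288.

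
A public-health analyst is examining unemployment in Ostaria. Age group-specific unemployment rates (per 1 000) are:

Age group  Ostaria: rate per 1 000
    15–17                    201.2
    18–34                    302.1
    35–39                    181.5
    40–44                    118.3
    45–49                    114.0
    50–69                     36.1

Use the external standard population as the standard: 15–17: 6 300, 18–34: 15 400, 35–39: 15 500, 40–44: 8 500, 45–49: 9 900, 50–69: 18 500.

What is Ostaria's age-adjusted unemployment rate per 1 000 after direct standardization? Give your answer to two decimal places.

Standard total = 74 100; weights = 0.0850, 0.2078, 0.2092, 0.1147, 0.1336, 0.2497.
Standardized rate: 0.0850×201.2 + 0.2078×302.1 + 0.2092×181.5 + 0.1147×118.3 + 0.1336×114.0 + 0.2497×36.1 = 155.6700 per 1 000.

155.67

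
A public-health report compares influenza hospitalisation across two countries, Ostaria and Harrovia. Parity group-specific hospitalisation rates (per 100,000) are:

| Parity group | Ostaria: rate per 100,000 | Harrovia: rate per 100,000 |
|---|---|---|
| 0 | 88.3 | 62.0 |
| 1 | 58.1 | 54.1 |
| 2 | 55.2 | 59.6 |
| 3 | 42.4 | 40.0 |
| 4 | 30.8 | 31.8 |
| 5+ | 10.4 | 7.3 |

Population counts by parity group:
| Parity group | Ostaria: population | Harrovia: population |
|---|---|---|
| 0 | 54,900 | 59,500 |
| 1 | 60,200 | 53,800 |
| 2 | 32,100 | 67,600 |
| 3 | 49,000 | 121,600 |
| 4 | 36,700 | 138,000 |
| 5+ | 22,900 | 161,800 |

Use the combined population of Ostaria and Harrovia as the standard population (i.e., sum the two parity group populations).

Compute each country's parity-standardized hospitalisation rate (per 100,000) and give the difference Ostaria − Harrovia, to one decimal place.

4.5

Combined standard total = 858,100; weights = 0.1333, 0.1329, 0.1162, 0.1988, 0.2036, 0.2152.
Ostaria: 0.1333×88.3 + 0.1329×58.1 + 0.1162×55.2 + 0.1988×42.4 + 0.2036×30.8 + 0.2152×10.4 = 42.8428 per 100,000.
Harrovia: 0.1333×62.0 + 0.1329×54.1 + 0.1162×59.6 + 0.1988×40.0 + 0.2036×31.8 + 0.2152×7.3 = 38.3756 per 100,000.
Difference = 42.8428 − 38.3756 = 4.4673.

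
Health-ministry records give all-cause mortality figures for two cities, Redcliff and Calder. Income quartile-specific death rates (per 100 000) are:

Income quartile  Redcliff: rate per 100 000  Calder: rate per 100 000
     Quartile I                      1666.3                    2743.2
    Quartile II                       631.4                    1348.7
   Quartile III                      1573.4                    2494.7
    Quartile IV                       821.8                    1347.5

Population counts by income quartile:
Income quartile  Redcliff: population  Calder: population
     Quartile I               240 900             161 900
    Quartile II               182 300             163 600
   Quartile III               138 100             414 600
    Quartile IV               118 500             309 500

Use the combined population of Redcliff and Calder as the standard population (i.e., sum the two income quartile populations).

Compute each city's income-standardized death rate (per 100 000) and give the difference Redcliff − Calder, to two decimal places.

Combined standard total = 1 729 400; weights = 0.2329, 0.2000, 0.3196, 0.2475.
Redcliff: 0.2329×1666.3 + 0.2000×631.4 + 0.3196×1573.4 + 0.2475×821.8 = 1220.6173 per 100 000.
Calder: 0.2329×2743.2 + 0.2000×1348.7 + 0.3196×2494.7 + 0.2475×1347.5 = 2039.4512 per 100 000.
Difference = 1220.6173 − 2039.4512 = -818.8340.

-818.83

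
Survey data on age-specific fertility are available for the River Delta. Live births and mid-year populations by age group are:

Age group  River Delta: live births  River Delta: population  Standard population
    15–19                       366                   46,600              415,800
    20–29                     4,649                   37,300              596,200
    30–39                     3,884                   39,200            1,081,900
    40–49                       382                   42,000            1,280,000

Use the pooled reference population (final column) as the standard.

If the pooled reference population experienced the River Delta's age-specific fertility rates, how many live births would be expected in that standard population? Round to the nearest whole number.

196413

Age-specific rates per 1,000 for the River Delta: 7.854, 124.638, 99.082, 9.095.
Expected live births = Σ (standard pop × age-specific rate ÷ 1,000)
= 415,800×7.854/1,000 + 596,200×124.638/1,000 + 1,081,900×99.082/1,000 + 1,280,000×9.095/1,000
= 3265.73 + 74309.22 + 107196.42 + 11641.90 = 196413.27.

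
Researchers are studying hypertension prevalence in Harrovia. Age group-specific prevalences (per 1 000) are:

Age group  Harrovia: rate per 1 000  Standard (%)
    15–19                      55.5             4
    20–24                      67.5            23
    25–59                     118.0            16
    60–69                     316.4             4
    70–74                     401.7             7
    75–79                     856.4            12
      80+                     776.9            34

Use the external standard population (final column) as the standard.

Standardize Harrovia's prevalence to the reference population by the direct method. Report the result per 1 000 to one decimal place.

444.3

Standard weights: 0.04, 0.23, 0.16, 0.04, 0.07, 0.12, 0.34.
Standardized rate: 0.0400×55.5 + 0.2300×67.5 + 0.1600×118.0 + 0.0400×316.4 + 0.0700×401.7 + 0.1200×856.4 + 0.3400×776.9 = 444.3140 per 1 000.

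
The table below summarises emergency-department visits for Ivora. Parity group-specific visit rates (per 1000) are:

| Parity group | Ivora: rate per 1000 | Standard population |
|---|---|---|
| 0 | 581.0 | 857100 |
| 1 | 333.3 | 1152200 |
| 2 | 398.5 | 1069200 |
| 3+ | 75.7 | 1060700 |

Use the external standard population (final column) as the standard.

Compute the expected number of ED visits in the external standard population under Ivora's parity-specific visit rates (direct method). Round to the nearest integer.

Expected ED visits = Σ (standard pop × parity-specific rate ÷ 1000)
= 857100×581.0/1000 + 1152200×333.3/1000 + 1069200×398.5/1000 + 1060700×75.7/1000
= 497975.10 + 384028.26 + 426076.20 + 80294.99 = 1388374.55.

1388375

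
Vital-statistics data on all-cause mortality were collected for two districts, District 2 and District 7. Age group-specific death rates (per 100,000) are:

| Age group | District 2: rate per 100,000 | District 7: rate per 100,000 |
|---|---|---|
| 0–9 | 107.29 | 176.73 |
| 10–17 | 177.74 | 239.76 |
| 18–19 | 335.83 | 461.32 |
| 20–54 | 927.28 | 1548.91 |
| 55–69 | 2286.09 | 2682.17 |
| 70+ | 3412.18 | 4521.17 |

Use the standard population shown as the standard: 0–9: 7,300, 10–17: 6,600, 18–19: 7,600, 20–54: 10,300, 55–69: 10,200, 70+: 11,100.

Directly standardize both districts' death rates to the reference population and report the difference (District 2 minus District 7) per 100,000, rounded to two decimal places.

-463.70

Standard total = 53,100; weights = 0.1375, 0.1243, 0.1431, 0.1940, 0.1921, 0.2090.
District 2: 0.1375×107.29 + 0.1243×177.74 + 0.1431×335.83 + 0.1940×927.28 + 0.1921×2286.09 + 0.2090×3412.18 = 1417.1923 per 100,000.
District 7: 0.1375×176.73 + 0.1243×239.76 + 0.1431×461.32 + 0.1940×1548.91 + 0.1921×2682.17 + 0.2090×4521.17 = 1880.8940 per 100,000.
Difference = 1417.1923 − 1880.8940 = -463.7017.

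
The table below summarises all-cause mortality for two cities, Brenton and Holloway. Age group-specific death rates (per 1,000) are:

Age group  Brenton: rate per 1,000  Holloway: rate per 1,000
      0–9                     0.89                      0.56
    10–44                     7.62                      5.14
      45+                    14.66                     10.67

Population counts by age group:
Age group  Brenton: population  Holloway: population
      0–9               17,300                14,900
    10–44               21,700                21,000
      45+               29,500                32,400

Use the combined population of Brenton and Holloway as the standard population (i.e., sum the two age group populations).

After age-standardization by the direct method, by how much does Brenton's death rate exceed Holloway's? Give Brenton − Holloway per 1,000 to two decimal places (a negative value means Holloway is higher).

2.66

Combined standard total = 136,800; weights = 0.2354, 0.3121, 0.4525.
Brenton: 0.2354×0.89 + 0.3121×7.62 + 0.4525×14.66 = 9.2214 per 1,000.
Holloway: 0.2354×0.56 + 0.3121×5.14 + 0.4525×10.67 = 6.5642 per 1,000.
Difference = 9.2214 − 6.5642 = 2.6572.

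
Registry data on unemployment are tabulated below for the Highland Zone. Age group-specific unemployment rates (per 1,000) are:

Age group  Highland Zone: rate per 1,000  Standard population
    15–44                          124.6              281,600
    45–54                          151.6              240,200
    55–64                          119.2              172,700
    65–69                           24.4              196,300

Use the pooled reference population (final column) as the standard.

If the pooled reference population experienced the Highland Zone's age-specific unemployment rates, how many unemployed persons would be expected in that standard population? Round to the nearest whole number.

96877

Expected unemployed persons = Σ (standard pop × age-specific rate ÷ 1,000)
= 281,600×124.6/1,000 + 240,200×151.6/1,000 + 172,700×119.2/1,000 + 196,300×24.4/1,000
= 35087.36 + 36414.32 + 20585.84 + 4789.72 = 96877.24.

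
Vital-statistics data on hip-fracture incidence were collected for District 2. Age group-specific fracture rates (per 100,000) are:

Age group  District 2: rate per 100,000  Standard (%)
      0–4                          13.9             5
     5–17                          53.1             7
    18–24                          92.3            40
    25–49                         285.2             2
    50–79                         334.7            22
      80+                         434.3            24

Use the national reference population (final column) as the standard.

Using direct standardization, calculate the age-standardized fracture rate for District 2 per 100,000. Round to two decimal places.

224.90

Standard weights: 0.05, 0.07, 0.40, 0.02, 0.22, 0.24.
Standardized rate: 0.0500×13.9 + 0.0700×53.1 + 0.4000×92.3 + 0.0200×285.2 + 0.2200×334.7 + 0.2400×434.3 = 224.9020 per 100,000.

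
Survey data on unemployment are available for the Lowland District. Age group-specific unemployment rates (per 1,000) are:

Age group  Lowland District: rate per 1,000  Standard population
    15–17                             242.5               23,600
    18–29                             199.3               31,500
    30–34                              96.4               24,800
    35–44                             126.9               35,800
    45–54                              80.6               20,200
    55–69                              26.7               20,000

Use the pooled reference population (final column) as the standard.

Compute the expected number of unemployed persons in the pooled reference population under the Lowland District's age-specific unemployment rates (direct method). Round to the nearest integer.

21097

Expected unemployed persons = Σ (standard pop × age-specific rate ÷ 1,000)
= 23,600×242.5/1,000 + 31,500×199.3/1,000 + 24,800×96.4/1,000 + 35,800×126.9/1,000 + 20,200×80.6/1,000 + 20,000×26.7/1,000
= 5723.00 + 6277.95 + 2390.72 + 4543.02 + 1628.12 + 534.00 = 21096.81.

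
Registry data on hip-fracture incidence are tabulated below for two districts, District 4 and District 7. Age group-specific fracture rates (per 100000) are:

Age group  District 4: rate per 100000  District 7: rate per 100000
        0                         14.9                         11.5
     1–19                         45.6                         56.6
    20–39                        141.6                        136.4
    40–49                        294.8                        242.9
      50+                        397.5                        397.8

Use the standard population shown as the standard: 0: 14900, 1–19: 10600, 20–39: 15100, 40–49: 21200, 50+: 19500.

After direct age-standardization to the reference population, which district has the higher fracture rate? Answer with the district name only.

District 4

Standard total = 81300; weights = 0.1833, 0.1304, 0.1857, 0.2608, 0.2399.
District 4: 0.1833×14.9 + 0.1304×45.6 + 0.1857×141.6 + 0.2608×294.8 + 0.2399×397.5 = 207.1899 per 100000.
District 7: 0.1833×11.5 + 0.1304×56.6 + 0.1857×136.4 + 0.2608×242.9 + 0.2399×397.8 = 193.5736 per 100000.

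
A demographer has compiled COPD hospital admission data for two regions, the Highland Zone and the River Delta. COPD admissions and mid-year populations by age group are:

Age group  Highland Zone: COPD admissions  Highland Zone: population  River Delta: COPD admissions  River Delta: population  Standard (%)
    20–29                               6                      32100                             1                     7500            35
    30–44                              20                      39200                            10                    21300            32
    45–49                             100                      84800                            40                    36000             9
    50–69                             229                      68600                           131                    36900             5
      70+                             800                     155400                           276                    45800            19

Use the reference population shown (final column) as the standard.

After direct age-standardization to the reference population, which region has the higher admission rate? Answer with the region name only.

River Delta

Age-specific rates per 10000 for the Highland Zone: 1.87, 5.10, 11.79, 33.38, 51.48.
For the River Delta: 1.33, 4.69, 11.11, 35.50, 60.26.
Standard weights: 0.35, 0.32, 0.09, 0.05, 0.19.
The Highland Zone: 0.3500×1.87 + 0.3200×5.10 + 0.0900×11.79 + 0.0500×33.38 + 0.1900×51.48 = 14.7985 per 10000.
The River Delta: 0.3500×1.33 + 0.3200×4.69 + 0.0900×11.11 + 0.0500×35.50 + 0.1900×60.26 = 16.1939 per 10000.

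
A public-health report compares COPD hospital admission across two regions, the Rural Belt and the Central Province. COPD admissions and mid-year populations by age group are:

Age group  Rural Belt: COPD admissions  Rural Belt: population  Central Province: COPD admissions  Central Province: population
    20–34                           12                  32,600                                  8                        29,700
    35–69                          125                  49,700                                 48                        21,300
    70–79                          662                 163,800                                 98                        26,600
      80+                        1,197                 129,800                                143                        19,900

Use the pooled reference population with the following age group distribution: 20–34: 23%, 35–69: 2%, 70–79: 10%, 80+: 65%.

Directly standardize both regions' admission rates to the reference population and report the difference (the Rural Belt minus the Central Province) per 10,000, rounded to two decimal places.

Age-specific rates per 10,000 for the Rural Belt: 3.68, 25.15, 40.42, 92.22.
For the Central Province: 2.69, 22.54, 36.84, 71.86.
Standard weights: 0.23, 0.02, 0.10, 0.65.
The Rural Belt: 0.2300×3.68 + 0.0200×25.15 + 0.1000×40.42 + 0.6500×92.22 = 65.3334 per 10,000.
The Central Province: 0.2300×2.69 + 0.0200×22.54 + 0.1000×36.84 + 0.6500×71.86 = 51.4630 per 10,000.
Difference = 65.3334 − 51.4630 = 13.8704.

13.87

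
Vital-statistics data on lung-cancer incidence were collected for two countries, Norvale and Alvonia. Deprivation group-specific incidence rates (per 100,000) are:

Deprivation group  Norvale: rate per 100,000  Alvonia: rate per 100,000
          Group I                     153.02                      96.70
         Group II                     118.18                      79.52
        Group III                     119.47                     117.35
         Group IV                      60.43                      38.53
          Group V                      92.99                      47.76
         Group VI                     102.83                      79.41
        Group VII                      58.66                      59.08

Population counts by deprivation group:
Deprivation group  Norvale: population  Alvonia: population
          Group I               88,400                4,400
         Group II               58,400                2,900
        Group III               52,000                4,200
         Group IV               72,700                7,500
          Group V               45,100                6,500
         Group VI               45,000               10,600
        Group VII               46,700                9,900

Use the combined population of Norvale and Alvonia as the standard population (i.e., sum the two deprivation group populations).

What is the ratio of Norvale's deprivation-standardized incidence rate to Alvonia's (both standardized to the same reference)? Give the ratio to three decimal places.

Combined standard total = 454,300; weights = 0.2043, 0.1349, 0.1237, 0.1765, 0.1136, 0.1224, 0.1246.
Norvale: 0.2043×153.02 + 0.1349×118.18 + 0.1237×119.47 + 0.1765×60.43 + 0.1136×92.99 + 0.1224×102.83 + 0.1246×58.66 = 103.1063 per 100,000.
Alvonia: 0.2043×96.70 + 0.1349×79.52 + 0.1237×117.35 + 0.1765×38.53 + 0.1136×47.76 + 0.1224×79.41 + 0.1246×59.08 = 74.3056 per 100,000.
Ratio = 103.1063 ÷ 74.3056 = 1.38760.

1.388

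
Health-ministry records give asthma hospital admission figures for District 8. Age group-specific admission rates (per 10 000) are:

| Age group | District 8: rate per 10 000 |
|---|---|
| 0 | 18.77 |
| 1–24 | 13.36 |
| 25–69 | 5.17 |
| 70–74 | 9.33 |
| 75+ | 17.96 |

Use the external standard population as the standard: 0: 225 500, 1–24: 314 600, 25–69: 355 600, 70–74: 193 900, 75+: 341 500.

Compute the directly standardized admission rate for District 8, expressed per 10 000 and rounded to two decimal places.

12.73

Standard total = 1 431 100; weights = 0.1576, 0.2198, 0.2485, 0.1355, 0.2386.
Standardized rate: 0.1576×18.77 + 0.2198×13.36 + 0.2485×5.17 + 0.1355×9.33 + 0.2386×17.96 = 12.7291 per 10 000.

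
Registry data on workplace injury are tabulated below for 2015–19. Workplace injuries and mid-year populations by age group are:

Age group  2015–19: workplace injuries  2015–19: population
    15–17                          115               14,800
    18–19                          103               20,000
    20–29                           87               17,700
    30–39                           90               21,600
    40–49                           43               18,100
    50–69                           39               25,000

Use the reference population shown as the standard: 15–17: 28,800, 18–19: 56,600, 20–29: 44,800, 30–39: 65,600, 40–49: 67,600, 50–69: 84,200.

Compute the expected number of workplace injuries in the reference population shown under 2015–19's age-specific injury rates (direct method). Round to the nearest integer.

1301

Age-specific rates per 10,000 for 2015–19: 77.70, 51.50, 49.15, 41.67, 23.76, 15.60.
Expected workplace injuries = Σ (standard pop × age-specific rate ÷ 10,000)
= 28,800×77.70/10,000 + 56,600×51.50/10,000 + 44,800×49.15/10,000 + 65,600×41.67/10,000 + 67,600×23.76/10,000 + 84,200×15.60/10,000
= 223.78 + 291.49 + 220.20 + 273.33 + 160.60 + 131.35 = 1300.76.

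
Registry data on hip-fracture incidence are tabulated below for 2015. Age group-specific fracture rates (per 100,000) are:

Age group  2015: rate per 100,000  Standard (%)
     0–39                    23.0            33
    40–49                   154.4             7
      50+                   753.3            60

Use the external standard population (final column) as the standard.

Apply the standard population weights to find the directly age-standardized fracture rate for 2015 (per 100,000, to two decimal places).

Standard weights: 0.33, 0.07, 0.60.
Standardized rate: 0.3300×23.0 + 0.0700×154.4 + 0.6000×753.3 = 470.3780 per 100,000.

470.38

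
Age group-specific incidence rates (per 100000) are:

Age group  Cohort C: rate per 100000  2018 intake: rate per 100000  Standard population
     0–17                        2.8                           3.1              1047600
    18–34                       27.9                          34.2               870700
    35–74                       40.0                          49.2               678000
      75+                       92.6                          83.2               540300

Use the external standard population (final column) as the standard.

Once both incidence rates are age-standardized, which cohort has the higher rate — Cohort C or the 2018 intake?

2018 intake

Standard total = 3136600; weights = 0.3340, 0.2776, 0.2162, 0.1723.
Cohort C: 0.3340×2.8 + 0.2776×27.9 + 0.2162×40.0 + 0.1723×92.6 = 33.2773 per 100000.
The 2018 intake: 0.3340×3.1 + 0.2776×34.2 + 0.2162×49.2 + 0.1723×83.2 = 35.4958 per 100000.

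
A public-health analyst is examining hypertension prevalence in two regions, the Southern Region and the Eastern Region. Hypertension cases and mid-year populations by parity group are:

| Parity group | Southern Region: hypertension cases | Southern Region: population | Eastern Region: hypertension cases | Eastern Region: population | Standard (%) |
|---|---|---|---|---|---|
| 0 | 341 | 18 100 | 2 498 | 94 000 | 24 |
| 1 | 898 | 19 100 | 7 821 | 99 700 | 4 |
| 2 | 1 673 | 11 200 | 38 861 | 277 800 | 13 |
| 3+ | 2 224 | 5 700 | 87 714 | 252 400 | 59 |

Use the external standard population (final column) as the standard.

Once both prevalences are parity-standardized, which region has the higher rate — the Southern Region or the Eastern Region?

Parity-specific rates per 1 000 for the Southern Region: 18.840, 47.016, 149.375, 390.175.
For the Eastern Region: 26.574, 78.445, 139.888, 347.520.
Standard weights: 0.24, 0.04, 0.13, 0.59.
The Southern Region: 0.2400×18.840 + 0.0400×47.016 + 0.1300×149.375 + 0.5900×390.175 = 256.0244 per 1 000.
The Eastern Region: 0.2400×26.574 + 0.0400×78.445 + 0.1300×139.888 + 0.5900×347.520 = 232.7379 per 1 000.
The crude rates (94.94 vs 189.11) would put the Eastern Region higher, but that reflects its parity composition; once standardized to a common parity structure, the Southern Region has the higher underlying rate.

Southern Region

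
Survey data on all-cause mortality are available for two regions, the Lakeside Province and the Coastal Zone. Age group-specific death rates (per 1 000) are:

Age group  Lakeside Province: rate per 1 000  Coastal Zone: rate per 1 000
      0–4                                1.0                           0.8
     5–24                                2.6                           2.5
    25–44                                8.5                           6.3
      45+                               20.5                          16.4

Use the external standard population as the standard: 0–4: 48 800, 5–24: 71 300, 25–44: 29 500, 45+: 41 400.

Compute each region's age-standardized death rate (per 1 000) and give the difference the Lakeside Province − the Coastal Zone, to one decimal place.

1.3

Standard total = 191 000; weights = 0.2555, 0.3733, 0.1545, 0.2168.
The Lakeside Province: 0.2555×1.0 + 0.3733×2.6 + 0.1545×8.5 + 0.2168×20.5 = 6.9824 per 1 000.
The Coastal Zone: 0.2555×0.8 + 0.3733×2.5 + 0.1545×6.3 + 0.2168×16.4 = 5.6654 per 1 000.
Difference = 6.9824 − 5.6654 = 1.3169.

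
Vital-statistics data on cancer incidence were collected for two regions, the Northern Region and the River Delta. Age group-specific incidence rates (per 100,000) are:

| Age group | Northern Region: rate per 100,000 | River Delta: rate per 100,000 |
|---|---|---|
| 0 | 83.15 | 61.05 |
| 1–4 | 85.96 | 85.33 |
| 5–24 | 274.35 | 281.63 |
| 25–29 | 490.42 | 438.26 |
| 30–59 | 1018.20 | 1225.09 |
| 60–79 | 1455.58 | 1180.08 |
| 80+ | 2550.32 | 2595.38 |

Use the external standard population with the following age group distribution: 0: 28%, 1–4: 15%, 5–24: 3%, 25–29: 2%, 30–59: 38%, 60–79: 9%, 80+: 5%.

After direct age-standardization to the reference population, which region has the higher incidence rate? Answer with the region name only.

Standard weights: 0.28, 0.15, 0.03, 0.02, 0.38, 0.09, 0.05.
The Northern Region: 0.2800×83.15 + 0.1500×85.96 + 0.0300×274.35 + 0.0200×490.42 + 0.3800×1018.20 + 0.0900×1455.58 + 0.0500×2550.32 = 699.6491 per 100,000.
The River Delta: 0.2800×61.05 + 0.1500×85.33 + 0.0300×281.63 + 0.0200×438.26 + 0.3800×1225.09 + 0.0900×1180.08 + 0.0500×2595.38 = 748.6180 per 100,000.

River Delta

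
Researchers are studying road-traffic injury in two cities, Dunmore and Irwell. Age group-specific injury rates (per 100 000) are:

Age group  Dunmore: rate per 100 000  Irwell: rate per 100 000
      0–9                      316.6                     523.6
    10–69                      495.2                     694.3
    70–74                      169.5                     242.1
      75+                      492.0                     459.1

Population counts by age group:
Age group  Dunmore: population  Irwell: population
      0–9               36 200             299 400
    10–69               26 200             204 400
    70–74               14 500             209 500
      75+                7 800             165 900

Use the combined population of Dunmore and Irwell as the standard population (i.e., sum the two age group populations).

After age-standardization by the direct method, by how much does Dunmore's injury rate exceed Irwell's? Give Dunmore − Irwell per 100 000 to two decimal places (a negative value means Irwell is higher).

Combined standard total = 963 900; weights = 0.3482, 0.2392, 0.2324, 0.1802.
Dunmore: 0.3482×316.6 + 0.2392×495.2 + 0.2324×169.5 + 0.1802×492.0 = 356.7512 per 100 000.
Irwell: 0.3482×523.6 + 0.2392×694.3 + 0.2324×242.1 + 0.1802×459.1 = 487.3968 per 100 000.
Difference = 356.7512 − 487.3968 = -130.6456.

-130.65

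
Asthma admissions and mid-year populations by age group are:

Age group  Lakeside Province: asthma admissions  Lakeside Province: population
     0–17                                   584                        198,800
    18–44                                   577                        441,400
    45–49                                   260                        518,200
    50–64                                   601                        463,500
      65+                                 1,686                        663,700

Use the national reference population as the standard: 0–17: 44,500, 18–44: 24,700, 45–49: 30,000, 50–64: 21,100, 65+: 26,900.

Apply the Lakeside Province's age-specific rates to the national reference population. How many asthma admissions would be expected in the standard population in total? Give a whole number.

Age-specific rates per 10,000 for the Lakeside Province: 29.38, 13.07, 5.02, 12.97, 25.40.
Expected asthma admissions = Σ (standard pop × age-specific rate ÷ 10,000)
= 44,500×29.38/10,000 + 24,700×13.07/10,000 + 30,000×5.02/10,000 + 21,100×12.97/10,000 + 26,900×25.40/10,000
= 130.72 + 32.29 + 15.05 + 27.36 + 68.33 = 273.76.

274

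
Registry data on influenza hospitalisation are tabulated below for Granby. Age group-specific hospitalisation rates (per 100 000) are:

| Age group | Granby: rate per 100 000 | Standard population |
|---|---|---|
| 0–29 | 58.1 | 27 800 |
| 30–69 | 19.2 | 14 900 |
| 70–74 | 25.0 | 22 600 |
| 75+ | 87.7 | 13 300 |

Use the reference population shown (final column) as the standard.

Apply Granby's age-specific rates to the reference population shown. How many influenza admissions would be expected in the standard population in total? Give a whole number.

Expected influenza admissions = Σ (standard pop × age-specific rate ÷ 100 000)
= 27 800×58.1/100 000 + 14 900×19.2/100 000 + 22 600×25.0/100 000 + 13 300×87.7/100 000
= 16.15 + 2.86 + 5.65 + 11.66 = 36.33.

36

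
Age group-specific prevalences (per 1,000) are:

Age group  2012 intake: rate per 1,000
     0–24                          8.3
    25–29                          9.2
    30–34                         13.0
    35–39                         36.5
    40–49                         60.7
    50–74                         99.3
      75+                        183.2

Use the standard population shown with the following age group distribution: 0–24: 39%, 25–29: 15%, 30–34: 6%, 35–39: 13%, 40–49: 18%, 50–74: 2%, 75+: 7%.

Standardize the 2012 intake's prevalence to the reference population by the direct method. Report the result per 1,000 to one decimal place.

Standard weights: 0.39, 0.15, 0.06, 0.13, 0.18, 0.02, 0.07.
Standardized rate: 0.3900×8.3 + 0.1500×9.2 + 0.0600×13.0 + 0.1300×36.5 + 0.1800×60.7 + 0.0200×99.3 + 0.0700×183.2 = 35.8780 per 1,000.

35.9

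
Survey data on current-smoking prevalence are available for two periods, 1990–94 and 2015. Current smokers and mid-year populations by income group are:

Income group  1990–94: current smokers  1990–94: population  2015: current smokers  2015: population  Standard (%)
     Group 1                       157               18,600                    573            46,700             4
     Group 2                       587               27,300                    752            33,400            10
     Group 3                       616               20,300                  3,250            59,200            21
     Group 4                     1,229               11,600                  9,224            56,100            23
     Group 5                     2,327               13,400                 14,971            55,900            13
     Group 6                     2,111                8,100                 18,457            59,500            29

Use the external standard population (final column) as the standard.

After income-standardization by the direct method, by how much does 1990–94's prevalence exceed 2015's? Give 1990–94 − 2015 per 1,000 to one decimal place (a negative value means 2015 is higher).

Income-specific rates per 1,000 for 1990–94: 8.441, 21.502, 30.345, 105.948, 173.657, 260.617.
For 2015: 12.270, 22.515, 54.899, 164.421, 267.818, 310.202.
Standard weights: 0.04, 0.10, 0.21, 0.23, 0.13, 0.29.
1990–94: 0.0400×8.441 + 0.1000×21.502 + 0.2100×30.345 + 0.2300×105.948 + 0.1300×173.657 + 0.2900×260.617 = 131.3827 per 1,000.
2015: 0.0400×12.270 + 0.1000×22.515 + 0.2100×54.899 + 0.2300×164.421 + 0.1300×267.818 + 0.2900×310.202 = 176.8625 per 1,000.
Difference = 131.3827 − 176.8625 = -45.4798.

-45.5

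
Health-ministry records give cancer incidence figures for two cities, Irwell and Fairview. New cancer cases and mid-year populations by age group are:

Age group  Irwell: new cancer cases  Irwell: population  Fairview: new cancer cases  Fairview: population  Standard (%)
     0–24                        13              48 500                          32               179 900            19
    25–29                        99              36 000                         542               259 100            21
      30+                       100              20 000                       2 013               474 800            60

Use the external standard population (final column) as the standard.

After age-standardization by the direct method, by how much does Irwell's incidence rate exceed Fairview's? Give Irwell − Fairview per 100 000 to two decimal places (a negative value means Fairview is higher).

61.15

Age-specific rates per 100 000 for Irwell: 26.80, 275.00, 500.00.
For Fairview: 17.79, 209.19, 423.97.
Standard weights: 0.19, 0.21, 0.60.
Irwell: 0.1900×26.80 + 0.2100×275.00 + 0.6000×500.00 = 362.8428 per 100 000.
Fairview: 0.1900×17.79 + 0.2100×209.19 + 0.6000×423.97 = 301.6894 per 100 000.
Difference = 362.8428 − 301.6894 = 61.1534.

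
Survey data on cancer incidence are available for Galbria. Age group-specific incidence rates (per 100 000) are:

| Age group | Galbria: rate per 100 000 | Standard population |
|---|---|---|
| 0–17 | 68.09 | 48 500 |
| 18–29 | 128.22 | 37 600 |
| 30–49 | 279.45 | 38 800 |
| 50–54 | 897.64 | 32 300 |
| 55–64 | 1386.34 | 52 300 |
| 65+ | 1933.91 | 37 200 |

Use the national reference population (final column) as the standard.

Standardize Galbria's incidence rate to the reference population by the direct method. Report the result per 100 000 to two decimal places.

Standard total = 246 700; weights = 0.1966, 0.1524, 0.1573, 0.1309, 0.2120, 0.1508.
Standardized rate: 0.1966×68.09 + 0.1524×128.22 + 0.1573×279.45 + 0.1309×897.64 + 0.2120×1386.34 + 0.1508×1933.91 = 779.9226 per 100 000.

779.92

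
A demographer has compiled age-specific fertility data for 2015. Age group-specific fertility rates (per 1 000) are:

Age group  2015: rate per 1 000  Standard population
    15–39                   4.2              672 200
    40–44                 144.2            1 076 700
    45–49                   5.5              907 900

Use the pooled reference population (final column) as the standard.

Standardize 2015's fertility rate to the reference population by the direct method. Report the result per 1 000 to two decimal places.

61.38

Standard total = 2 656 800; weights = 0.2530, 0.4053, 0.3417.
Standardized rate: 0.2530×4.2 + 0.4053×144.2 + 0.3417×5.5 = 61.3809 per 1 000.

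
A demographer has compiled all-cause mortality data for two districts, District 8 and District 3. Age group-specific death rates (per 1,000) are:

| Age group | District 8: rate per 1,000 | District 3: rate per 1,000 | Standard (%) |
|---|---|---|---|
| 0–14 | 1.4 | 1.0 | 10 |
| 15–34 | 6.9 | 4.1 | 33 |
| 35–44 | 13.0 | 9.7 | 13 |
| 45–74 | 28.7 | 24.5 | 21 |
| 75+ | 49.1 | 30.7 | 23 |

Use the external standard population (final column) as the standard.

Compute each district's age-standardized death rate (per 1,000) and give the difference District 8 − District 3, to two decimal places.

6.51

Standard weights: 0.10, 0.33, 0.13, 0.21, 0.23.
District 8: 0.1000×1.4 + 0.3300×6.9 + 0.1300×13.0 + 0.2100×28.7 + 0.2300×49.1 = 21.4270 per 1,000.
District 3: 0.1000×1.0 + 0.3300×4.1 + 0.1300×9.7 + 0.2100×24.5 + 0.2300×30.7 = 14.9200 per 1,000.
Difference = 21.4270 − 14.9200 = 6.5070.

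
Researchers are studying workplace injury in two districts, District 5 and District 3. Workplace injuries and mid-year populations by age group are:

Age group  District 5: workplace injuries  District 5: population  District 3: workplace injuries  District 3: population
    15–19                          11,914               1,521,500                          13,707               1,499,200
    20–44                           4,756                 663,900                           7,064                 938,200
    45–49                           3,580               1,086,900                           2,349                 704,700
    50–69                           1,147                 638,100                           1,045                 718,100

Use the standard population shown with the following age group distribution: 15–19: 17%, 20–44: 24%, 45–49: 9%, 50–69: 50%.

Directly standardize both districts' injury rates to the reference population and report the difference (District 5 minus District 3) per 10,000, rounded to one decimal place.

Age-specific rates per 10,000 for District 5: 78.30, 71.64, 32.94, 17.98.
For District 3: 91.43, 75.29, 33.33, 14.55.
Standard weights: 0.17, 0.24, 0.09, 0.50.
District 5: 0.1700×78.30 + 0.2400×71.64 + 0.0900×32.94 + 0.5000×17.98 = 42.4567 per 10,000.
District 3: 0.1700×91.43 + 0.2400×75.29 + 0.0900×33.33 + 0.5000×14.55 = 43.8894 per 10,000.
Difference = 42.4567 − 43.8894 = -1.4327.

-1.4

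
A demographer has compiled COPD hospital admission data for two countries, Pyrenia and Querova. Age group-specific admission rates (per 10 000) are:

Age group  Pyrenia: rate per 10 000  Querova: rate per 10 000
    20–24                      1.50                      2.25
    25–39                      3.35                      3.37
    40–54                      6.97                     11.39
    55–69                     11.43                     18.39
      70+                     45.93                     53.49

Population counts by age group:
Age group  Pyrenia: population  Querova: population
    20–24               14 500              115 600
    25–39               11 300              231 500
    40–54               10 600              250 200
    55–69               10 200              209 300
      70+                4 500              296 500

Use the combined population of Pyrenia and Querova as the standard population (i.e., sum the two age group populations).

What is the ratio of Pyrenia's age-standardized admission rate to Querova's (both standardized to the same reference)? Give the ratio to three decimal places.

0.791

Combined standard total = 1 154 200; weights = 0.1127, 0.2104, 0.2260, 0.1902, 0.2608.
Pyrenia: 0.1127×1.50 + 0.2104×3.35 + 0.2260×6.97 + 0.1902×11.43 + 0.2608×45.93 = 16.6003 per 10 000.
Querova: 0.1127×2.25 + 0.2104×3.37 + 0.2260×11.39 + 0.1902×18.39 + 0.2608×53.49 = 20.9830 per 10 000.
Ratio = 16.6003 ÷ 20.9830 = 0.79113.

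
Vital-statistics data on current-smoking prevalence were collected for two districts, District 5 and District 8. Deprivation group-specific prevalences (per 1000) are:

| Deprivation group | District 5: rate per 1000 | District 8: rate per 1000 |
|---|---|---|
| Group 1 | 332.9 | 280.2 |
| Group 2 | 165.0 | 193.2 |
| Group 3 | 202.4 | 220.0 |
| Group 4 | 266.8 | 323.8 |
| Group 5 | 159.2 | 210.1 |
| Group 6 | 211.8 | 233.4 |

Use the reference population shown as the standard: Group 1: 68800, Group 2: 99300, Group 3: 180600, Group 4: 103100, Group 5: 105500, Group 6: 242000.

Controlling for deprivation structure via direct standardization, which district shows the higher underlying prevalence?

District 8

Standard total = 799300; weights = 0.0861, 0.1242, 0.2259, 0.1290, 0.1320, 0.3028.
District 5: 0.0861×332.9 + 0.1242×165.0 + 0.2259×202.4 + 0.1290×266.8 + 0.1320×159.2 + 0.3028×211.8 = 214.4373 per 1000.
District 8: 0.0861×280.2 + 0.1242×193.2 + 0.2259×220.0 + 0.1290×323.8 + 0.1320×210.1 + 0.3028×233.4 = 237.9916 per 1000.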